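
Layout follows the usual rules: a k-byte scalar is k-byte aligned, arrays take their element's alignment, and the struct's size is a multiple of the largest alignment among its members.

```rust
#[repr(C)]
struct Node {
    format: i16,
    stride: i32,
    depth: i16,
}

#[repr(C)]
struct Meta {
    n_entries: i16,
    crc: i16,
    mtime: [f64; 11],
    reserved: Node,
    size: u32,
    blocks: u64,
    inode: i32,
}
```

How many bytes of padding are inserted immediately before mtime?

Node: 0..2  format  (2B, 2-aligned); 2..4  -- padding (2B); 4..8  stride  (4B, 4-aligned); 8..10  depth  (2B, 2-aligned); 10..12  -- tail padding (2B); sizeof = 12, alignof = 4
0..2  n_entries  (2B, 2-aligned)
2..4  crc  (2B, 2-aligned)
4..8  -- padding (4B)
8..96  mtime  (88B, 8-aligned)

4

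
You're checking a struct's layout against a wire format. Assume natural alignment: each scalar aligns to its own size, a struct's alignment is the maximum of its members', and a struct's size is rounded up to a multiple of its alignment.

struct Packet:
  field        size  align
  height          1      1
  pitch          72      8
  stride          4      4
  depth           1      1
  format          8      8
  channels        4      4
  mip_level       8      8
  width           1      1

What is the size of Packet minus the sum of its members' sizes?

height at 0 (size 1, align 1) → ends 1
pad 7 to align 8 for pitch
pitch at 8 (size 72, align 8) → ends 80
stride at 80 (size 4, align 4) → ends 84
depth at 84 (size 1, align 1) → ends 85
pad 3 to align 8 for format
format at 88 (size 8, align 8) → ends 96
channels at 96 (size 4, align 4) → ends 100
pad 4 to align 8 for mip_level
mip_level at 104 (size 8, align 8) → ends 112
width at 112 (size 1, align 1) → ends 113
tail pad 7 to reach multiple of 8
total 120 bytes, alignment 8
data bytes 99, size 120 → padding 21

21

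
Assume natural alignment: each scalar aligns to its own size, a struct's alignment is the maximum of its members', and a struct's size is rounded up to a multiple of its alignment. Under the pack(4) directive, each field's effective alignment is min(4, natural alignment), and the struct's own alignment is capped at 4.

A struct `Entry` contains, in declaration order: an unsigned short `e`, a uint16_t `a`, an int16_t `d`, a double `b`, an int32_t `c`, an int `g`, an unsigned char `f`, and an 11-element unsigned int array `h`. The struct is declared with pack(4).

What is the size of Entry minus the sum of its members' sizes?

e at 0 (size 2, align 2) → ends 2
a at 2 (size 2, align 2) → ends 4
d at 4 (size 2, align 2) → ends 6
pad 2 to align 4 for b
b at 8 (size 8, align 4) → ends 16
c at 16 (size 4, align 4) → ends 20
g at 20 (size 4, align 4) → ends 24
f at 24 (size 1, align 1) → ends 25
pad 3 to align 4 for h
h at 28 (size 44, align 4) → ends 72
total 72 bytes, alignment 4
data bytes 67, size 72 → padding 5

5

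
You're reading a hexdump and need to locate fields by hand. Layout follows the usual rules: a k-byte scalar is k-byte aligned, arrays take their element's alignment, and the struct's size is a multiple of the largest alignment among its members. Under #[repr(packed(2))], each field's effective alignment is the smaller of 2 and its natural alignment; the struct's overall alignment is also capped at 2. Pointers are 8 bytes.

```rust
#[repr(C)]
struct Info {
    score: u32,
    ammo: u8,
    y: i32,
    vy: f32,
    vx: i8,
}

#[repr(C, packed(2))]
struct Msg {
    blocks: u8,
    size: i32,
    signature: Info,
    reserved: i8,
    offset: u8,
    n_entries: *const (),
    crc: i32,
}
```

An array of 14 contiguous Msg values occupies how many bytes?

Info: score at 0 (size 4, align 4) → ends 4; ammo at 4 (size 1, align 1) → ends 5; pad 3 to align 4 for y; y at 8 (size 4, align 4) → ends 12; vy at 12 (size 4, align 4) → ends 16; vx at 16 (size 1, align 1) → ends 17; tail pad 3 to reach multiple of 4; total 20 bytes, alignment 4
blocks at 0 (size 1, align 1) → ends 1
pad 1 to align 2 for size
size at 2 (size 4, align 2) → ends 6
signature at 6 (size 20, align 2) → ends 26
reserved at 26 (size 1, align 1) → ends 27
offset at 27 (size 1, align 1) → ends 28
n_entries at 28 (size 8, align 2) → ends 36
crc at 36 (size 4, align 2) → ends 40
total 40 bytes, alignment 2
array of 14: 14 × 40 = 560

560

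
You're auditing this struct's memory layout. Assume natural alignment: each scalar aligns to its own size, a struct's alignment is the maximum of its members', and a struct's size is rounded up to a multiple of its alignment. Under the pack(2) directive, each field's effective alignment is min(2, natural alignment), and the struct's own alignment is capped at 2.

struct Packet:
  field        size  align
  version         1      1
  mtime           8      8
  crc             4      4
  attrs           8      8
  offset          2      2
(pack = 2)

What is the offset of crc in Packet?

10

version at 0 (size 1, align 1) → ends 1
pad 1 to align 2 for mtime
mtime at 2 (size 8, align 2) → ends 10
crc at 10 (size 4, align 2) → ends 14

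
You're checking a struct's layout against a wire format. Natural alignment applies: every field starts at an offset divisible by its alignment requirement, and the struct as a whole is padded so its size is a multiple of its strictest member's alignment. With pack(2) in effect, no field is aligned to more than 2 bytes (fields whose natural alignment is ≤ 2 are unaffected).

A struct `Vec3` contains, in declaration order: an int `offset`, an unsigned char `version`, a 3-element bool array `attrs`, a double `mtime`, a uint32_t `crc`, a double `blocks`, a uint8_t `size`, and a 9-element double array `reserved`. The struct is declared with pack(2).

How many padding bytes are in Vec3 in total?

1

0..4  offset  (4B, 2-aligned)
4..5  version  (1B, 1-aligned)
5..8  attrs  (3B, 1-aligned)
8..16  mtime  (8B, 2-aligned)
16..20  crc  (4B, 2-aligned)
20..28  blocks  (8B, 2-aligned)
28..29  size  (1B, 1-aligned)
29..30  -- padding (1B)
30..102  reserved  (72B, 2-aligned)
sizeof = 102, alignof = 2
data bytes 101, size 102 → padding 1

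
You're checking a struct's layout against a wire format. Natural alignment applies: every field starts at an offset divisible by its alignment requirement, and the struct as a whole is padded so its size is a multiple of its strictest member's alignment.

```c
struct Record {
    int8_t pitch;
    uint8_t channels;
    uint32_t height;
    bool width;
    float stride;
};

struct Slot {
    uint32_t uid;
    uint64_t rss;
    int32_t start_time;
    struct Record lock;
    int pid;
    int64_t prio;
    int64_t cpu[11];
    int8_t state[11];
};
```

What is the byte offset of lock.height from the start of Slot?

Record: @0: pitch [1B, align 1] → 1; @1: channels [1B, align 1] → 2; +2 pad (align 4); @4: height [4B, align 4] → 8; @8: width [1B, align 1] → 9; +3 pad (align 4); @12: stride [4B, align 4] → 16; size 16, align 4
@0: uid [4B, align 4] → 4
+4 pad (align 8)
@8: rss [8B, align 8] → 16
@16: start_time [4B, align 4] → 20
@20: lock [16B, align 4] → 36
within Record: height at 4
20 + 4 = 24

24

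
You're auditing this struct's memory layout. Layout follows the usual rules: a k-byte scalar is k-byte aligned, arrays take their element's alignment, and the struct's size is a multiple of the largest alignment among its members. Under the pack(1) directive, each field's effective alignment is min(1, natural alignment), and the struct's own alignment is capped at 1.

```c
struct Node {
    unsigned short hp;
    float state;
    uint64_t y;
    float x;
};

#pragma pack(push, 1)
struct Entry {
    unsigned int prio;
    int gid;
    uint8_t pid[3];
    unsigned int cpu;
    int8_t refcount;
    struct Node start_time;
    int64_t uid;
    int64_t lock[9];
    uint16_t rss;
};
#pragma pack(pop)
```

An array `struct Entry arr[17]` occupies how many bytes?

2074

Node: 0..2  hp  (2B, 2-aligned); 2..4  -- padding (2B); 4..8  state  (4B, 4-aligned); 8..16  y  (8B, 8-aligned); 16..20  x  (4B, 4-aligned); 20..24  -- tail padding (4B); sizeof = 24, alignof = 8
0..4  prio  (4B, 1-aligned)
4..8  gid  (4B, 1-aligned)
8..11  pid  (3B, 1-aligned)
11..15  cpu  (4B, 1-aligned)
15..16  refcount  (1B, 1-aligned)
16..40  start_time  (24B, 1-aligned)
40..48  uid  (8B, 1-aligned)
48..120  lock  (72B, 1-aligned)
120..122  rss  (2B, 1-aligned)
sizeof = 122, alignof = 1
array of 17: 17 × 122 = 2074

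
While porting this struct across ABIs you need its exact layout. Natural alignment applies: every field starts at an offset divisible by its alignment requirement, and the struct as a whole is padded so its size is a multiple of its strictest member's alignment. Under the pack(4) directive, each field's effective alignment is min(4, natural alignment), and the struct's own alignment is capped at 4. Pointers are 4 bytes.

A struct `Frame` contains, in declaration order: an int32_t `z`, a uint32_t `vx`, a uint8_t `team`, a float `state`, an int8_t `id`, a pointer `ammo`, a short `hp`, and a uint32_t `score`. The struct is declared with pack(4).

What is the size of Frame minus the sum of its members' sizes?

8

0..4  z  (4B, 4-aligned)
4..8  vx  (4B, 4-aligned)
8..9  team  (1B, 1-aligned)
9..12  -- padding (3B)
12..16  state  (4B, 4-aligned)
16..17  id  (1B, 1-aligned)
17..20  -- padding (3B)
20..24  ammo  (4B, 4-aligned)
24..26  hp  (2B, 2-aligned)
26..28  -- padding (2B)
28..32  score  (4B, 4-aligned)
sizeof = 32, alignof = 4
data bytes 24, size 32 → padding 8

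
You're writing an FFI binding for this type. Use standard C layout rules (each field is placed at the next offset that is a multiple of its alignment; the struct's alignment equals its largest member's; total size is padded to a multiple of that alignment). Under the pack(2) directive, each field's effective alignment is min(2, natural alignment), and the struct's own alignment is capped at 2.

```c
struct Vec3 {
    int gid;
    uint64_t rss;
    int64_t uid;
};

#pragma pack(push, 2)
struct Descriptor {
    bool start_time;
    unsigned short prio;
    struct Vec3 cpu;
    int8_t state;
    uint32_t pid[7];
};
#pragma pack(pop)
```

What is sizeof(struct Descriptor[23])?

1334

Vec3: gid at 0 (size 4, align 4) → ends 4; pad 4 to align 8 for rss; rss at 8 (size 8, align 8) → ends 16; uid at 16 (size 8, align 8) → ends 24; total 24 bytes, alignment 8
start_time at 0 (size 1, align 1) → ends 1
pad 1 to align 2 for prio
prio at 2 (size 2, align 2) → ends 4
cpu at 4 (size 24, align 2) → ends 28
state at 28 (size 1, align 1) → ends 29
pad 1 to align 2 for pid
pid at 30 (size 28, align 2) → ends 58
total 58 bytes, alignment 2
array of 23: 23 × 58 = 1334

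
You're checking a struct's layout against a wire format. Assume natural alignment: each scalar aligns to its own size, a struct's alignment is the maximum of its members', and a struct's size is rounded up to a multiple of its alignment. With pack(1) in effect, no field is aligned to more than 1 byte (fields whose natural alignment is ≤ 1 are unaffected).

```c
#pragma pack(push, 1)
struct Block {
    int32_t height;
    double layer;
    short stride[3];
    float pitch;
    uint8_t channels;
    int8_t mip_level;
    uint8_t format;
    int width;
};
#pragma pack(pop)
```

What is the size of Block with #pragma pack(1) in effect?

height at 0 (size 4, align 1) → ends 4
layer at 4 (size 8, align 1) → ends 12
stride at 12 (size 6, align 1) → ends 18
pitch at 18 (size 4, align 1) → ends 22
channels at 22 (size 1, align 1) → ends 23
mip_level at 23 (size 1, align 1) → ends 24
format at 24 (size 1, align 1) → ends 25
width at 25 (size 4, align 1) → ends 29
total 29 bytes, alignment 1

29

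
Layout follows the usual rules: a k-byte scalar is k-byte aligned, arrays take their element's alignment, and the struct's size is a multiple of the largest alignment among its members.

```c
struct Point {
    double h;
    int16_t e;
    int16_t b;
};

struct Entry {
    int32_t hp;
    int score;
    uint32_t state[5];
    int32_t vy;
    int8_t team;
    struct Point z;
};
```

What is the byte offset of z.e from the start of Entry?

Point: 0..8  h  (8B, 8-aligned); 8..10  e  (2B, 2-aligned); 10..12  b  (2B, 2-aligned); 12..16  -- tail padding (4B); sizeof = 16, alignof = 8
0..4  hp  (4B, 4-aligned)
4..8  score  (4B, 4-aligned)
8..28  state  (20B, 4-aligned)
28..32  vy  (4B, 4-aligned)
32..33  team  (1B, 1-aligned)
33..40  -- padding (7B)
40..56  z  (16B, 8-aligned)
within Point: e at 8
40 + 8 = 48

48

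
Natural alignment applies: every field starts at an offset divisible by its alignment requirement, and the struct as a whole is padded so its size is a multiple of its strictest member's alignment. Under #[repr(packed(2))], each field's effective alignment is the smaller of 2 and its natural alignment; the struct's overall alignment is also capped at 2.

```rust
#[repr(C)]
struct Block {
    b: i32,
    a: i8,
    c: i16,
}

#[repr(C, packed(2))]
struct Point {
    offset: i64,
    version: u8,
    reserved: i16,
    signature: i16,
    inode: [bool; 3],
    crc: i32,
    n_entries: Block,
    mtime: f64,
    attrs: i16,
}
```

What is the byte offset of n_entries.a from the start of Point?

Block: b at 0 (size 4, align 4) → ends 4; a at 4 (size 1, align 1) → ends 5; pad 1 to align 2 for c; c at 6 (size 2, align 2) → ends 8; total 8 bytes, alignment 4
offset at 0 (size 8, align 2) → ends 8
version at 8 (size 1, align 1) → ends 9
pad 1 to align 2 for reserved
reserved at 10 (size 2, align 2) → ends 12
signature at 12 (size 2, align 2) → ends 14
inode at 14 (size 3, align 1) → ends 17
pad 1 to align 2 for crc
crc at 18 (size 4, align 2) → ends 22
n_entries at 22 (size 8, align 2) → ends 30
within Block: a at 4
22 + 4 = 26

26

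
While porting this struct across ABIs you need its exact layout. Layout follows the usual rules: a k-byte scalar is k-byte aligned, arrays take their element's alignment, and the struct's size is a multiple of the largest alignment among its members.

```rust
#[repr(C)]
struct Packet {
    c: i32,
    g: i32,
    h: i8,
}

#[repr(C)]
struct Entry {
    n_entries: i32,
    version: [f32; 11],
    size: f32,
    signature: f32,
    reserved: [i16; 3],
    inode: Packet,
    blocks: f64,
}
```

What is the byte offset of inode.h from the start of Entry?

72

Packet: @0: c [4B, align 4] → 4; @4: g [4B, align 4] → 8; @8: h [1B, align 1] → 9; +3 tail pad (align 4); size 12, align 4
@0: n_entries [4B, align 4] → 4
@4: version [44B, align 4] → 48
@48: size [4B, align 4] → 52
@52: signature [4B, align 4] → 56
@56: reserved [6B, align 2] → 62
+2 pad (align 4)
@64: inode [12B, align 4] → 76
within Packet: h at 8
64 + 8 = 72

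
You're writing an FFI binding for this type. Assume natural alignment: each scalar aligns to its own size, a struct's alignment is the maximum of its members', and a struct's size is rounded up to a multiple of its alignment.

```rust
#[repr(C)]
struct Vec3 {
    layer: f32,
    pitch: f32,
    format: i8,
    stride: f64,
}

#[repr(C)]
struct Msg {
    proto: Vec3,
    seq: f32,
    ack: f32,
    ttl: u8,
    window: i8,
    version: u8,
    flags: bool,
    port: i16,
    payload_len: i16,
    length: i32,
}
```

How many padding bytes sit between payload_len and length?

Vec3: layer at 0 (size 4, align 4) → ends 4; pitch at 4 (size 4, align 4) → ends 8; format at 8 (size 1, align 1) → ends 9; pad 7 to align 8 for stride; stride at 16 (size 8, align 8) → ends 24; total 24 bytes, alignment 8
proto at 0 (size 24, align 8) → ends 24
seq at 24 (size 4, align 4) → ends 28
ack at 28 (size 4, align 4) → ends 32
ttl at 32 (size 1, align 1) → ends 33
window at 33 (size 1, align 1) → ends 34
version at 34 (size 1, align 1) → ends 35
flags at 35 (size 1, align 1) → ends 36
port at 36 (size 2, align 2) → ends 38
payload_len at 38 (size 2, align 2) → ends 40
length at 40 (size 4, align 4) → ends 44

0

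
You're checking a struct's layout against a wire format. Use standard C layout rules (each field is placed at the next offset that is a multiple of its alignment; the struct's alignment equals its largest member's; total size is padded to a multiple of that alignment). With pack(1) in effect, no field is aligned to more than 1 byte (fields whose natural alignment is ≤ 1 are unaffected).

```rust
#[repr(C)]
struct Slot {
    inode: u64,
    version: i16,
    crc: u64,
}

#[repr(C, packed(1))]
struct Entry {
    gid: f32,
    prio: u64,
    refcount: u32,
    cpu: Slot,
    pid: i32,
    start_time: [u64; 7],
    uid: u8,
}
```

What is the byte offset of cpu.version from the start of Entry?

Slot: @0: inode [8B, align 8] → 8; @8: version [2B, align 2] → 10; +6 pad (align 8); @16: crc [8B, align 8] → 24; size 24, align 8
@0: gid [4B, align 1] → 4
@4: prio [8B, align 1] → 12
@12: refcount [4B, align 1] → 16
@16: cpu [24B, align 1] → 40
within Slot: version at 8
16 + 8 = 24

24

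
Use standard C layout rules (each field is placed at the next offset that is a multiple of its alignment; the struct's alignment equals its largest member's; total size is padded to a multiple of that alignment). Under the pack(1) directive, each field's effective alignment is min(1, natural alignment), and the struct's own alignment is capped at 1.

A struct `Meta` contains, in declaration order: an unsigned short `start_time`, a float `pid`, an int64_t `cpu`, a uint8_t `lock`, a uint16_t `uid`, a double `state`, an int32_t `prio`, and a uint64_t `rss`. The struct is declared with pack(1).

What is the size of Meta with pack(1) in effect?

@0: start_time [2B, align 1] → 2
@2: pid [4B, align 1] → 6
@6: cpu [8B, align 1] → 14
@14: lock [1B, align 1] → 15
@15: uid [2B, align 1] → 17
@17: state [8B, align 1] → 25
@25: prio [4B, align 1] → 29
@29: rss [8B, align 1] → 37
size 37, align 1

37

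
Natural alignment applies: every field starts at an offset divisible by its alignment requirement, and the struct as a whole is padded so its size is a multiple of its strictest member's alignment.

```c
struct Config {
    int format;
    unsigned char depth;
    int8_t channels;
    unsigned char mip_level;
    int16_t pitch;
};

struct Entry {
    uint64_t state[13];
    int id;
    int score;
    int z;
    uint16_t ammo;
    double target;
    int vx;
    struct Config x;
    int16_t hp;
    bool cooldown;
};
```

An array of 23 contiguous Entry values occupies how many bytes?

3496

Config: @0: format [4B, align 4] → 4; @4: depth [1B, align 1] → 5; @5: channels [1B, align 1] → 6; @6: mip_level [1B, align 1] → 7; +1 pad (align 2); @8: pitch [2B, align 2] → 10; +2 tail pad (align 4); size 12, align 4
@0: state [104B, align 8] → 104
@104: id [4B, align 4] → 108
@108: score [4B, align 4] → 112
@112: z [4B, align 4] → 116
@116: ammo [2B, align 2] → 118
+2 pad (align 8)
@120: target [8B, align 8] → 128
@128: vx [4B, align 4] → 132
@132: x [12B, align 4] → 144
@144: hp [2B, align 2] → 146
@146: cooldown [1B, align 1] → 147
+5 tail pad (align 8)
size 152, align 8
array of 23: 23 × 152 = 3496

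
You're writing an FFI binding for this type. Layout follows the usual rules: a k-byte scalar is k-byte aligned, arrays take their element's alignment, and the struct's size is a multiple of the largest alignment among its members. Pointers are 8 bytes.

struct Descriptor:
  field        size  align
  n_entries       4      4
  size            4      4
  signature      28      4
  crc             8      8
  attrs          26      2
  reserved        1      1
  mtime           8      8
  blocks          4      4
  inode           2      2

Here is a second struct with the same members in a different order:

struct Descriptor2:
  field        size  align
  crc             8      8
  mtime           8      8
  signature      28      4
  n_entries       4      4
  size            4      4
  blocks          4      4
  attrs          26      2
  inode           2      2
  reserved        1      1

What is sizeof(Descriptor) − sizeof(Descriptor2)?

@0: n_entries [4B, align 4] → 4
@4: size [4B, align 4] → 8
@8: signature [28B, align 4] → 36
+4 pad (align 8)
@40: crc [8B, align 8] → 48
@48: attrs [26B, align 2] → 74
@74: reserved [1B, align 1] → 75
+5 pad (align 8)
@80: mtime [8B, align 8] → 88
@88: blocks [4B, align 4] → 92
@92: inode [2B, align 2] → 94
+2 tail pad (align 8)
size 96, align 8
— Descriptor2 —
@0: crc [8B, align 8] → 8
@8: mtime [8B, align 8] → 16
@16: signature [28B, align 4] → 44
@44: n_entries [4B, align 4] → 48
@48: size [4B, align 4] → 52
@52: blocks [4B, align 4] → 56
@56: attrs [26B, align 2] → 82
@82: inode [2B, align 2] → 84
@84: reserved [1B, align 1] → 85
+3 tail pad (align 8)
size 88, align 8
96 − 88 = 8

8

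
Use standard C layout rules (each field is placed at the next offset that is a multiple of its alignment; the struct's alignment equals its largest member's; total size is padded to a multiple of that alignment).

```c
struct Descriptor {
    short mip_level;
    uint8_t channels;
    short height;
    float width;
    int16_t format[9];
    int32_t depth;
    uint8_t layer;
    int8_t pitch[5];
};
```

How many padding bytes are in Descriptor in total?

7

0..2  mip_level  (2B, 2-aligned)
2..3  channels  (1B, 1-aligned)
3..4  -- padding (1B)
4..6  height  (2B, 2-aligned)
6..8  -- padding (2B)
8..12  width  (4B, 4-aligned)
12..30  format  (18B, 2-aligned)
30..32  -- padding (2B)
32..36  depth  (4B, 4-aligned)
36..37  layer  (1B, 1-aligned)
37..42  pitch  (5B, 1-aligned)
42..44  -- tail padding (2B)
sizeof = 44, alignof = 4
data bytes 37, size 44 → padding 7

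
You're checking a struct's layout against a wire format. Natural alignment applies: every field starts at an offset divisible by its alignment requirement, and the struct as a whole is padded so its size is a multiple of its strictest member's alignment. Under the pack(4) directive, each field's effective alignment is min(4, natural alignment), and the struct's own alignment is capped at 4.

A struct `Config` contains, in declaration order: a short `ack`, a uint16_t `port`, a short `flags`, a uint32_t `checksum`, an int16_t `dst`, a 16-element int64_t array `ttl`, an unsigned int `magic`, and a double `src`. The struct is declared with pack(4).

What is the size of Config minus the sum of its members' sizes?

@0: ack [2B, align 2] → 2
@2: port [2B, align 2] → 4
@4: flags [2B, align 2] → 6
+2 pad (align 4)
@8: checksum [4B, align 4] → 12
@12: dst [2B, align 2] → 14
+2 pad (align 4)
@16: ttl [128B, align 4] → 144
@144: magic [4B, align 4] → 148
@148: src [8B, align 4] → 156
size 156, align 4
data bytes 152, size 156 → padding 4

4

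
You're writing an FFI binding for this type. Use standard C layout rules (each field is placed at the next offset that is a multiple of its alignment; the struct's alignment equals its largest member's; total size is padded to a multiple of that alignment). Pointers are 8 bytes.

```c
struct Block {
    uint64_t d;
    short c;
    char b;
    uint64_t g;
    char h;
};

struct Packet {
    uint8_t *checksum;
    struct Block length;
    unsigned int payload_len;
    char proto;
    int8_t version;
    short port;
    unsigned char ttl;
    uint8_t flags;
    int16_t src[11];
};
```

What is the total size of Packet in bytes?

Block: @0: d [8B, align 8] → 8; @8: c [2B, align 2] → 10; @10: b [1B, align 1] → 11; +5 pad (align 8); @16: g [8B, align 8] → 24; @24: h [1B, align 1] → 25; +7 tail pad (align 8); size 32, align 8
@0: checksum [8B, align 8] → 8
@8: length [32B, align 8] → 40
@40: payload_len [4B, align 4] → 44
@44: proto [1B, align 1] → 45
@45: version [1B, align 1] → 46
@46: port [2B, align 2] → 48
@48: ttl [1B, align 1] → 49
@49: flags [1B, align 1] → 50
@50: src [22B, align 2] → 72
size 72, align 8

72 bytes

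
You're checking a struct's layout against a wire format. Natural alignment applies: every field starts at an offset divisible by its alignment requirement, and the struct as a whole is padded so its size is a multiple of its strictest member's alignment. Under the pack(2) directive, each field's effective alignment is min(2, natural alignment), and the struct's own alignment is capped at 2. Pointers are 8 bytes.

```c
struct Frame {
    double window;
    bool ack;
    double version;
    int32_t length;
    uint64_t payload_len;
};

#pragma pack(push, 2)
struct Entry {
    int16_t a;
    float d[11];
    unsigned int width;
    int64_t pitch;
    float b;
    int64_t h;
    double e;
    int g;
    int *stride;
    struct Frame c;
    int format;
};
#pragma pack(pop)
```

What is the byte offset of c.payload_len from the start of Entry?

Frame: @0: window [8B, align 8] → 8; @8: ack [1B, align 1] → 9; +7 pad (align 8); @16: version [8B, align 8] → 24; @24: length [4B, align 4] → 28; +4 pad (align 8); @32: payload_len [8B, align 8] → 40; size 40, align 8
@0: a [2B, align 2] → 2
@2: d [44B, align 2] → 46
@46: width [4B, align 2] → 50
@50: pitch [8B, align 2] → 58
@58: b [4B, align 2] → 62
@62: h [8B, align 2] → 70
@70: e [8B, align 2] → 78
@78: g [4B, align 2] → 82
@82: stride [8B, align 2] → 90
@90: c [40B, align 2] → 130
within Frame: payload_len at 32
90 + 32 = 122

122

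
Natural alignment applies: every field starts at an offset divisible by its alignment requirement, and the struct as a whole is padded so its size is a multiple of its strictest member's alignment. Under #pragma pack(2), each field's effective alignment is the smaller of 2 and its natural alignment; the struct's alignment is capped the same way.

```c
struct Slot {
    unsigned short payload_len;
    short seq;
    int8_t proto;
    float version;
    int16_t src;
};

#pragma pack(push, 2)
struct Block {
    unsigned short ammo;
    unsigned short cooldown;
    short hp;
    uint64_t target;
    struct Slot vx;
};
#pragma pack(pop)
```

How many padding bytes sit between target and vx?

0

Slot: 0..2  payload_len  (2B, 2-aligned); 2..4  seq  (2B, 2-aligned); 4..5  proto  (1B, 1-aligned); 5..8  -- padding (3B); 8..12  version  (4B, 4-aligned); 12..14  src  (2B, 2-aligned); 14..16  -- tail padding (2B); sizeof = 16, alignof = 4
0..2  ammo  (2B, 2-aligned)
2..4  cooldown  (2B, 2-aligned)
4..6  hp  (2B, 2-aligned)
6..14  target  (8B, 2-aligned)
14..30  vx  (16B, 2-aligned)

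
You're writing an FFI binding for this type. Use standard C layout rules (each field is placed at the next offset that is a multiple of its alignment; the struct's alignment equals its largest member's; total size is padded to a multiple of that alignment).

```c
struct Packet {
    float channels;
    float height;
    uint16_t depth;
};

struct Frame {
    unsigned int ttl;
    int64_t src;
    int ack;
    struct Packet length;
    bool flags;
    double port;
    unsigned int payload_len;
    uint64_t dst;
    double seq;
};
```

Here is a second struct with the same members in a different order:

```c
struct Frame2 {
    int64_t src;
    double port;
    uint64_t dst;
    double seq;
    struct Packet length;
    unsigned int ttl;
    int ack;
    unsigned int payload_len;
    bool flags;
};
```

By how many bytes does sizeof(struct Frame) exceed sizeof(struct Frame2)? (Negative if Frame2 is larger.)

8

Packet: @0: channels [4B, align 4] → 4; @4: height [4B, align 4] → 8; @8: depth [2B, align 2] → 10; +2 tail pad (align 4); size 12, align 4
@0: ttl [4B, align 4] → 4
+4 pad (align 8)
@8: src [8B, align 8] → 16
@16: ack [4B, align 4] → 20
@20: length [12B, align 4] → 32
@32: flags [1B, align 1] → 33
+7 pad (align 8)
@40: port [8B, align 8] → 48
@48: payload_len [4B, align 4] → 52
+4 pad (align 8)
@56: dst [8B, align 8] → 64
@64: seq [8B, align 8] → 72
size 72, align 8
— Frame2 —
@0: src [8B, align 8] → 8
@8: port [8B, align 8] → 16
@16: dst [8B, align 8] → 24
@24: seq [8B, align 8] → 32
@32: length [12B, align 4] → 44
@44: ttl [4B, align 4] → 48
@48: ack [4B, align 4] → 52
@52: payload_len [4B, align 4] → 56
@56: flags [1B, align 1] → 57
+7 tail pad (align 8)
size 64, align 8
72 − 64 = 8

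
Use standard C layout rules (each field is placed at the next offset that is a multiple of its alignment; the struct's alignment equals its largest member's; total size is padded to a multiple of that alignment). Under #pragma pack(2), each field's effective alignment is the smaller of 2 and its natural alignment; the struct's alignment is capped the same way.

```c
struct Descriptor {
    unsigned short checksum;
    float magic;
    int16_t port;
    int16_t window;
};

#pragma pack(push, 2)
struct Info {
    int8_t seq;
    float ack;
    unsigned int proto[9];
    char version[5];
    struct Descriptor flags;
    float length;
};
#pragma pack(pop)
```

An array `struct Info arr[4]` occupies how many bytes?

Descriptor: checksum at 0 (size 2, align 2) → ends 2; pad 2 to align 4 for magic; magic at 4 (size 4, align 4) → ends 8; port at 8 (size 2, align 2) → ends 10; window at 10 (size 2, align 2) → ends 12; total 12 bytes, alignment 4
seq at 0 (size 1, align 1) → ends 1
pad 1 to align 2 for ack
ack at 2 (size 4, align 2) → ends 6
proto at 6 (size 36, align 2) → ends 42
version at 42 (size 5, align 1) → ends 47
pad 1 to align 2 for flags
flags at 48 (size 12, align 2) → ends 60
length at 60 (size 4, align 2) → ends 64
total 64 bytes, alignment 2
array of 4: 4 × 64 = 256

256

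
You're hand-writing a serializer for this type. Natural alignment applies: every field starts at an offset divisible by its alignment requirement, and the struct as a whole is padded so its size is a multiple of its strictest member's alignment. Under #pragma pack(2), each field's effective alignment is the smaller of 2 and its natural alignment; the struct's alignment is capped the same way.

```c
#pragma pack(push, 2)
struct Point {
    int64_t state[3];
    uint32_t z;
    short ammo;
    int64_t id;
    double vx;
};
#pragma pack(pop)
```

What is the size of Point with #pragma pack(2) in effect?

46

@0: state [24B, align 2] → 24
@24: z [4B, align 2] → 28
@28: ammo [2B, align 2] → 30
@30: id [8B, align 2] → 38
@38: vx [8B, align 2] → 46
size 46, align 2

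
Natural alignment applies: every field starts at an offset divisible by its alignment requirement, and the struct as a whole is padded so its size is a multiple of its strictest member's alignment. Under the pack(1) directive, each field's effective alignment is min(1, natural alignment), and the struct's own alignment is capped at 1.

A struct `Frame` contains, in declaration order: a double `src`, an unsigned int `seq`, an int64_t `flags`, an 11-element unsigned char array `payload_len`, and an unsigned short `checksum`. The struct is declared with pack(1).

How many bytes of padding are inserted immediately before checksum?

0

0..8  src  (8B, 1-aligned)
8..12  seq  (4B, 1-aligned)
12..20  flags  (8B, 1-aligned)
20..31  payload_len  (11B, 1-aligned)
31..33  checksum  (2B, 1-aligned)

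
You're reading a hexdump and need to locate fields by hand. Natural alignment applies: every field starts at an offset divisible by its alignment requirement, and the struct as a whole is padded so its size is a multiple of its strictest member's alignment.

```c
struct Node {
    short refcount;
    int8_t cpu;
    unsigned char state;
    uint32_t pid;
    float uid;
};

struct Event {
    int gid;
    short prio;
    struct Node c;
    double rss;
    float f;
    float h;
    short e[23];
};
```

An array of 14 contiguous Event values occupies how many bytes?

1232

Node: @0: refcount [2B, align 2] → 2; @2: cpu [1B, align 1] → 3; @3: state [1B, align 1] → 4; @4: pid [4B, align 4] → 8; @8: uid [4B, align 4] → 12; size 12, align 4
@0: gid [4B, align 4] → 4
@4: prio [2B, align 2] → 6
+2 pad (align 4)
@8: c [12B, align 4] → 20
+4 pad (align 8)
@24: rss [8B, align 8] → 32
@32: f [4B, align 4] → 36
@36: h [4B, align 4] → 40
@40: e [46B, align 2] → 86
+2 tail pad (align 8)
size 88, align 8
array of 14: 14 × 88 = 1232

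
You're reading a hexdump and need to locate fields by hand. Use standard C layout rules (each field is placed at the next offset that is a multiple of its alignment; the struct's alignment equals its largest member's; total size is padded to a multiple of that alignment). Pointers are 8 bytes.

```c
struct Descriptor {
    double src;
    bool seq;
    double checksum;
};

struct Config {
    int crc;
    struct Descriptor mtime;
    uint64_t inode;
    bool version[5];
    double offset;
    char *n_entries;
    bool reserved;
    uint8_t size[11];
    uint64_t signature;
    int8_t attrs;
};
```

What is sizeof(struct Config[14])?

Descriptor: 0..8  src  (8B, 8-aligned); 8..9  seq  (1B, 1-aligned); 9..16  -- padding (7B); 16..24  checksum  (8B, 8-aligned); sizeof = 24, alignof = 8
0..4  crc  (4B, 4-aligned)
4..8  -- padding (4B)
8..32  mtime  (24B, 8-aligned)
32..40  inode  (8B, 8-aligned)
40..45  version  (5B, 1-aligned)
45..48  -- padding (3B)
48..56  offset  (8B, 8-aligned)
56..64  n_entries  (8B, 8-aligned)
64..65  reserved  (1B, 1-aligned)
65..76  size  (11B, 1-aligned)
76..80  -- padding (4B)
80..88  signature  (8B, 8-aligned)
88..89  attrs  (1B, 1-aligned)
89..96  -- tail padding (7B)
sizeof = 96, alignof = 8
array of 14: 14 × 96 = 1344

1344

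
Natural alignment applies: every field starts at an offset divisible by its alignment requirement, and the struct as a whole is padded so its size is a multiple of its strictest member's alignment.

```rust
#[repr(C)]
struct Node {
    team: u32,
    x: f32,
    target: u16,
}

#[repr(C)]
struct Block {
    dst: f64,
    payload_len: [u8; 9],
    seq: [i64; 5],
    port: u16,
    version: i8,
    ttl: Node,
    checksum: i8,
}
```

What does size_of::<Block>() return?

88 bytes

Node: team at 0 (size 4, align 4) → ends 4; x at 4 (size 4, align 4) → ends 8; target at 8 (size 2, align 2) → ends 10; tail pad 2 to reach multiple of 4; total 12 bytes, alignment 4
dst at 0 (size 8, align 8) → ends 8
payload_len at 8 (size 9, align 1) → ends 17
pad 7 to align 8 for seq
seq at 24 (size 40, align 8) → ends 64
port at 64 (size 2, align 2) → ends 66
version at 66 (size 1, align 1) → ends 67
pad 1 to align 4 for ttl
ttl at 68 (size 12, align 4) → ends 80
checksum at 80 (size 1, align 1) → ends 81
tail pad 7 to reach multiple of 8
total 88 bytes, alignment 8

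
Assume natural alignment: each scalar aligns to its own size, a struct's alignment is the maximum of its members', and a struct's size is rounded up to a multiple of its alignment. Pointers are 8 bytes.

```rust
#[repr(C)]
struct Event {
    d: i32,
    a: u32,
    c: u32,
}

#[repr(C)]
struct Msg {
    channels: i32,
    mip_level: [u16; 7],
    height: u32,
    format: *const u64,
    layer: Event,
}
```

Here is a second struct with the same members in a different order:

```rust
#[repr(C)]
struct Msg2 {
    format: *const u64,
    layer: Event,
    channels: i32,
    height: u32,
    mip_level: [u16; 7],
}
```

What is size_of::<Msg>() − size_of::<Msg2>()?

Event: @0: d [4B, align 4] → 4; @4: a [4B, align 4] → 8; @8: c [4B, align 4] → 12; size 12, align 4
@0: channels [4B, align 4] → 4
@4: mip_level [14B, align 2] → 18
+2 pad (align 4)
@20: height [4B, align 4] → 24
@24: format [8B, align 8] → 32
@32: layer [12B, align 4] → 44
+4 tail pad (align 8)
size 48, align 8
— Msg2 —
@0: format [8B, align 8] → 8
@8: layer [12B, align 4] → 20
@20: channels [4B, align 4] → 24
@24: height [4B, align 4] → 28
@28: mip_level [14B, align 2] → 42
+6 tail pad (align 8)
size 48, align 8
48 − 48 = 0

0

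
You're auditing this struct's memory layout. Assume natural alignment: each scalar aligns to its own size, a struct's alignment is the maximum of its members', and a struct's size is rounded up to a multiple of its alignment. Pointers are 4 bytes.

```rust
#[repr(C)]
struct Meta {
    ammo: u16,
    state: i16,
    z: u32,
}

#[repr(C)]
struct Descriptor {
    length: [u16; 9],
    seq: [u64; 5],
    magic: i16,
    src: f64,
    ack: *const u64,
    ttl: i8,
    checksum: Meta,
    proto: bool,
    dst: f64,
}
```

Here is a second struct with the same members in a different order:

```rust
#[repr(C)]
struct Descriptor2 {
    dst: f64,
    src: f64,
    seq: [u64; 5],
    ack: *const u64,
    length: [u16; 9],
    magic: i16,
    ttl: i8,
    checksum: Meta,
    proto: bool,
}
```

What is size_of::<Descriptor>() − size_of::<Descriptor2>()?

Meta: ammo at 0 (size 2, align 2) → ends 2; state at 2 (size 2, align 2) → ends 4; z at 4 (size 4, align 4) → ends 8; total 8 bytes, alignment 4
length at 0 (size 18, align 2) → ends 18
pad 6 to align 8 for seq
seq at 24 (size 40, align 8) → ends 64
magic at 64 (size 2, align 2) → ends 66
pad 6 to align 8 for src
src at 72 (size 8, align 8) → ends 80
ack at 80 (size 4, align 4) → ends 84
ttl at 84 (size 1, align 1) → ends 85
pad 3 to align 4 for checksum
checksum at 88 (size 8, align 4) → ends 96
proto at 96 (size 1, align 1) → ends 97
pad 7 to align 8 for dst
dst at 104 (size 8, align 8) → ends 112
total 112 bytes, alignment 8
— Descriptor2 —
dst at 0 (size 8, align 8) → ends 8
src at 8 (size 8, align 8) → ends 16
seq at 16 (size 40, align 8) → ends 56
ack at 56 (size 4, align 4) → ends 60
length at 60 (size 18, align 2) → ends 78
magic at 78 (size 2, align 2) → ends 80
ttl at 80 (size 1, align 1) → ends 81
pad 3 to align 4 for checksum
checksum at 84 (size 8, align 4) → ends 92
proto at 92 (size 1, align 1) → ends 93
tail pad 3 to reach multiple of 8
total 96 bytes, alignment 8
112 − 96 = 16

16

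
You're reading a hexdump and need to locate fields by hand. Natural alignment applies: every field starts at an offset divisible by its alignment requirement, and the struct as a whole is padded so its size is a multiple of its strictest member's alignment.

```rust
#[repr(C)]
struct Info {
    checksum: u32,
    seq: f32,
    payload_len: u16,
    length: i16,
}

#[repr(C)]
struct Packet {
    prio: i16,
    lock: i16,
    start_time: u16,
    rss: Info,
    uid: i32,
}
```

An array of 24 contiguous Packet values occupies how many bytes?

Info: @0: checksum [4B, align 4] → 4; @4: seq [4B, align 4] → 8; @8: payload_len [2B, align 2] → 10; @10: length [2B, align 2] → 12; size 12, align 4
@0: prio [2B, align 2] → 2
@2: lock [2B, align 2] → 4
@4: start_time [2B, align 2] → 6
+2 pad (align 4)
@8: rss [12B, align 4] → 20
@20: uid [4B, align 4] → 24
size 24, align 4
array of 24: 24 × 24 = 576

576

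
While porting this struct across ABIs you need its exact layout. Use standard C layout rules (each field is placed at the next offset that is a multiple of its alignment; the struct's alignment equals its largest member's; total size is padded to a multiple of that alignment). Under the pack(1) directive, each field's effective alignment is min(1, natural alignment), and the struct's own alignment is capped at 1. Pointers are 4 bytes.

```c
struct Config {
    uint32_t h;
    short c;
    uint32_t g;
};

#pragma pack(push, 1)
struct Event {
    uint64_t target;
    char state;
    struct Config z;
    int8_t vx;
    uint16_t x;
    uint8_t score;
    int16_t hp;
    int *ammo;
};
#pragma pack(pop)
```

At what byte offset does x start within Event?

Config: h at 0 (size 4, align 4) → ends 4; c at 4 (size 2, align 2) → ends 6; pad 2 to align 4 for g; g at 8 (size 4, align 4) → ends 12; total 12 bytes, alignment 4
target at 0 (size 8, align 1) → ends 8
state at 8 (size 1, align 1) → ends 9
z at 9 (size 12, align 1) → ends 21
vx at 21 (size 1, align 1) → ends 22
x at 22 (size 2, align 1) → ends 24

22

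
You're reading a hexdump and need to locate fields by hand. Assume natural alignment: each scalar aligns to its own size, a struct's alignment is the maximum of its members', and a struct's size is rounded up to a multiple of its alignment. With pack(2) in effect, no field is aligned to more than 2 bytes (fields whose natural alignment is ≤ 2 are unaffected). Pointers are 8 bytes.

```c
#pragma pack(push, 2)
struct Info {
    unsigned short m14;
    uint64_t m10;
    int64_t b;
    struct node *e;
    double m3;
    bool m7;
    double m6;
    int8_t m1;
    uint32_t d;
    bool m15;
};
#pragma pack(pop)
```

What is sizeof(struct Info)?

0..2  m14  (2B, 2-aligned)
2..10  m10  (8B, 2-aligned)
10..18  b  (8B, 2-aligned)
18..26  e  (8B, 2-aligned)
26..34  m3  (8B, 2-aligned)
34..35  m7  (1B, 1-aligned)
35..36  -- padding (1B)
36..44  m6  (8B, 2-aligned)
44..45  m1  (1B, 1-aligned)
45..46  -- padding (1B)
46..50  d  (4B, 2-aligned)
50..51  m15  (1B, 1-aligned)
51..52  -- tail padding (1B)
sizeof = 52, alignof = 2

52 bytes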